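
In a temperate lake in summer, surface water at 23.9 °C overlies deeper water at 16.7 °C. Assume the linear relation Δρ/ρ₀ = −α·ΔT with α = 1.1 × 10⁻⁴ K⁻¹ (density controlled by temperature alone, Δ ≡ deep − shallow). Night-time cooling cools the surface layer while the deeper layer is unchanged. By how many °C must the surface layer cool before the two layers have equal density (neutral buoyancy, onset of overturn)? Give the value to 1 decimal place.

With temperature the only control, equal density requires T_surf′ = T_deep.
T_surf′ = 16.7 °C.
Cooling required: 23.9 − 16.7 = 7.2 °C.

7.2 °C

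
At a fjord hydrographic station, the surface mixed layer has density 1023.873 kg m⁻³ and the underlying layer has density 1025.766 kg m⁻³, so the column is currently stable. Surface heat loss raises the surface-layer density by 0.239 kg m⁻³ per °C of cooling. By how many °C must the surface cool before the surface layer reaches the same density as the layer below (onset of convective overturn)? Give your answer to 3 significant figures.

7.92 °C

Density deficit of the surface layer: 1025.766 − 1023.873 = 1.893 kg m⁻³.
Required change = 1.893 / 0.239 = 7.92 °C.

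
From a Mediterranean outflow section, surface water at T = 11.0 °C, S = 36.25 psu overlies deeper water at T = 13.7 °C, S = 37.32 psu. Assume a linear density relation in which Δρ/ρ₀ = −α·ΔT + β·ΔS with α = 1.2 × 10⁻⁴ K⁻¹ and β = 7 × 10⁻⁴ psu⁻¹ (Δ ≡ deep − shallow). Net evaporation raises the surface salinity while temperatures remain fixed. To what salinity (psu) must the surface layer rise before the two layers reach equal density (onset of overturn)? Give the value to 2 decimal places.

Neutral buoyancy requires −α(T_deep − T_surf) + β(S_deep − S_surf′) = 0.
S_surf′ = S_deep − (α/β)·ΔT = 37.32 − (1.2 × 10⁻⁴/7 × 10⁻⁴)·(+2.7) = 36.8571 psu.
Increase required: 36.8571 − 36.25 = 0.6071 psu.

36.86 psu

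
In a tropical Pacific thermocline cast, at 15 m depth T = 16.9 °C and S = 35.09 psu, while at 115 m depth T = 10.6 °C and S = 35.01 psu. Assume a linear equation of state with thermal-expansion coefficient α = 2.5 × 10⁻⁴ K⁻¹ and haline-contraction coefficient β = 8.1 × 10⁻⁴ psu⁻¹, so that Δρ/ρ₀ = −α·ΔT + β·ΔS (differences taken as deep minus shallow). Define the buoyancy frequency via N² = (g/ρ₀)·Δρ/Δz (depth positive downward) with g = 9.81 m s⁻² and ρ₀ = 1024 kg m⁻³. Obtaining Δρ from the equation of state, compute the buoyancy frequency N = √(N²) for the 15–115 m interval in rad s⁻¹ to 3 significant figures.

ΔT = -6.3 K, ΔS = -0.08 psu (deep − shallow).
Δρ/ρ₀ = −αΔT + βΔS = 1.575 × 10⁻³ − 6.48 × 10⁻⁵ = 1.5102 × 10⁻³, so Δρ ≈ 1.546 kg m⁻³.
N² = (g/ρ₀)·Δρ/Δz = g·(Δρ/ρ₀)/Δz = 9.81 × 1.5102 × 10⁻³ / 100 = 1.4815 × 10⁻⁴ s⁻².
N = √(1.4815 × 10⁻⁴) = 0.012172 rad s⁻¹ ≈ 0.0122 rad s⁻¹.

0.0122 rad s⁻¹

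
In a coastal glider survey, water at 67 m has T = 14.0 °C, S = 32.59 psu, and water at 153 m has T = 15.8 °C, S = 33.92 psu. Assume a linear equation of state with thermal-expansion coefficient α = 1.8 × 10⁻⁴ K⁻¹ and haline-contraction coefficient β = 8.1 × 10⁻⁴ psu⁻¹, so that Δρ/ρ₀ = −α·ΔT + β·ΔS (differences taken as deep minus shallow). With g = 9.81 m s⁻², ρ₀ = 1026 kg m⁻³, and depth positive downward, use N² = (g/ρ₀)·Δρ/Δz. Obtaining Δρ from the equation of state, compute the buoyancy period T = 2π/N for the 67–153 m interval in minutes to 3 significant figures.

ΔT = +1.8 K, ΔS = +1.33 psu (deep − shallow).
Δρ/ρ₀ = −αΔT + βΔS = -3.24 × 10⁻⁴ + 1.0773 × 10⁻³ = 7.533 × 10⁻⁴, so Δρ ≈ 0.7729 kg m⁻³.
N² = (g/ρ₀)·Δρ/Δz = g·(Δρ/ρ₀)/Δz = 9.81 × 7.533 × 10⁻⁴ / 86 = 8.5929 × 10⁻⁵ s⁻².
N = √(8.5929 × 10⁻⁵) = 9.2698 × 10⁻³ rad s⁻¹ → T = 2π/N = 677.81 s = 11.297 min ≈ 11.3 min.

11.3 min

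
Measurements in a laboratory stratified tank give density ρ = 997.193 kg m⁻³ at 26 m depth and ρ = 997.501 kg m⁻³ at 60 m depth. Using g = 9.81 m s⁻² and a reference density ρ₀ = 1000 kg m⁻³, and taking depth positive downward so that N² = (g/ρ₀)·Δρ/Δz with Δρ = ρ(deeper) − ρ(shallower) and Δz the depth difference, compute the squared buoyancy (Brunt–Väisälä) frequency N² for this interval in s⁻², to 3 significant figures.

Δρ = 997.501 − 997.193 = 0.308 kg m⁻³ over Δz = 60 − 26 = 34 m.
N² = (9.81/1000) × (0.308/34) = 8.8867 × 10⁻⁵ s⁻² ≈ 8.89 × 10⁻⁵ s⁻².

8.89 × 10⁻⁵ s⁻²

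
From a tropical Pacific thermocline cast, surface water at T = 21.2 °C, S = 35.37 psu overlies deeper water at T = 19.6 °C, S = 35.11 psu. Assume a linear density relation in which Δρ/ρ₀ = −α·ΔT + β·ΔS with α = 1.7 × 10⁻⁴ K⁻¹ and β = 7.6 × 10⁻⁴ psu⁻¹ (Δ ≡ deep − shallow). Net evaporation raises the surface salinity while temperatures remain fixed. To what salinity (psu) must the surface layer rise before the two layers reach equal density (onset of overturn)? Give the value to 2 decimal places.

35.47 psu

Neutral buoyancy requires −α(T_deep − T_surf) + β(S_deep − S_surf′) = 0.
S_surf′ = S_deep − (α/β)·ΔT = 35.11 − (1.7 × 10⁻⁴/7.6 × 10⁻⁴)·(-1.6) = 35.4679 psu.
Increase required: 35.4679 − 35.37 = 0.0979 psu.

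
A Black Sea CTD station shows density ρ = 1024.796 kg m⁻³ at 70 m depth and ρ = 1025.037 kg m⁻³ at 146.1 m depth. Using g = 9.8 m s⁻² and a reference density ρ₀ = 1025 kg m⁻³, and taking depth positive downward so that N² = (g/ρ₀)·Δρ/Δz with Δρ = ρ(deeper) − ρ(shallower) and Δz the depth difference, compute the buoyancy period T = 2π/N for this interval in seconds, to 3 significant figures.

1.14 × 10³ s

Δρ = 1025.037 − 1024.796 = 0.241 kg m⁻³ over Δz = 146.1 − 70 = 76.1 m.
N² = (9.8/1025) × (0.241/76.1) = 3.0279 × 10⁻⁵ s⁻².
N = √(3.0279 × 10⁻⁵) = 5.5026 × 10⁻³ rad s⁻¹, so T = 2π/N = 1.1419 × 10³ s ≈ 1.14 × 10³ s.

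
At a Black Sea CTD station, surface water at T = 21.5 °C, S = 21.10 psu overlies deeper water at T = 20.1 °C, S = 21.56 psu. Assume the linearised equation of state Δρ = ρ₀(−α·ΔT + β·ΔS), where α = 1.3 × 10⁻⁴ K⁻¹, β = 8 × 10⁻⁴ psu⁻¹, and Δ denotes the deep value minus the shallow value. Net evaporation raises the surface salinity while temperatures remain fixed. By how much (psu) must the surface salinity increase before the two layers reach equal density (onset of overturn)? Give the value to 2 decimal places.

Neutral buoyancy requires −α(T_deep − T_surf) + β(S_deep − S_surf′) = 0.
S_surf′ = S_deep − (α/β)·ΔT = 21.56 − (1.3 × 10⁻⁴/8 × 10⁻⁴)·(-1.4) = 21.7875 psu.
Increase required: 21.7875 − 21.10 = 0.6875 psu.

0.69 psu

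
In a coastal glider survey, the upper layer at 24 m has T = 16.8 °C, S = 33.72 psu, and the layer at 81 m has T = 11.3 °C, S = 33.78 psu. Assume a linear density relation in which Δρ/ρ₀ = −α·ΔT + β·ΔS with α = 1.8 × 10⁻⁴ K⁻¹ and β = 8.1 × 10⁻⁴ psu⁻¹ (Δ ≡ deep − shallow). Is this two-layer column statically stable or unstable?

ΔT = 11.3 − 16.8 = -5.5 K and ΔS = 33.78 − 33.72 = +0.06 psu (deep − shallow).
−αΔT = 9.90 × 10⁻⁴; βΔS = 4.86 × 10⁻⁵; sum Δρ/ρ₀ = 1.0386 × 10⁻³.
Δρ/ρ₀ > 0, so Δρ > 0: deeper water is denser → statically stable.

stable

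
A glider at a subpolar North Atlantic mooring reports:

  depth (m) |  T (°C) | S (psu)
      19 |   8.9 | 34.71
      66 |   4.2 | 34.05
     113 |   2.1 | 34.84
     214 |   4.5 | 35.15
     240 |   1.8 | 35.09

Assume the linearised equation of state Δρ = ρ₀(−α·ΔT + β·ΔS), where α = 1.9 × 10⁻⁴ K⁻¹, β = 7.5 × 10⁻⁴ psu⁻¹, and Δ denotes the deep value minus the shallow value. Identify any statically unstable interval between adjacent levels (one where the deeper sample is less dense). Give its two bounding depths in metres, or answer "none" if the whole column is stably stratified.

Evaluate Δρ/ρ₀ = −αΔT + βΔS across each adjacent pair:
  19–66 m: −αΔT+βΔS = −(1.9 × 10⁻⁴)(-4.7)+(7.5 × 10⁻⁴)(-0.66) = 4.0 × 10⁻⁴ → stable
  66–113 m: −αΔT+βΔS = −(1.9 × 10⁻⁴)(-2.1)+(7.5 × 10⁻⁴)(+0.79) = 9.9 × 10⁻⁴ → stable
  113–214 m: −αΔT+βΔS = −(1.9 × 10⁻⁴)(+2.4)+(7.5 × 10⁻⁴)(+0.31) = -2.2 × 10⁻⁴ → UNSTABLE
  214–240 m: −αΔT+βΔS = −(1.9 × 10⁻⁴)(-2.7)+(7.5 × 10⁻⁴)(-0.06) = 4.7 × 10⁻⁴ → stable
The 113–214 m interval has Δρ < 0: lighter water underlies denser water.

113–214 m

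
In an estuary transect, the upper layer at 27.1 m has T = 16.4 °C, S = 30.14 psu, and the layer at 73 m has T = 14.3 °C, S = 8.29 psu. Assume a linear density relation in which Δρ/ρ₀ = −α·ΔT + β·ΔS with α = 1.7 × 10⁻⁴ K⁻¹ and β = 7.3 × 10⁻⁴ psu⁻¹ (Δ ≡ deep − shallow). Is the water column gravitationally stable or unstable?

unstable

ΔT = 14.3 − 16.4 = -2.1 K and ΔS = 8.29 − 30.14 = -21.85 psu (deep − shallow).
−αΔT = 3.57 × 10⁻⁴; βΔS = -0.0159505; sum Δρ/ρ₀ = -0.0155935.
Δρ/ρ₀ < 0, so Δρ < 0: deeper water is lighter → statically unstable; the column would overturn.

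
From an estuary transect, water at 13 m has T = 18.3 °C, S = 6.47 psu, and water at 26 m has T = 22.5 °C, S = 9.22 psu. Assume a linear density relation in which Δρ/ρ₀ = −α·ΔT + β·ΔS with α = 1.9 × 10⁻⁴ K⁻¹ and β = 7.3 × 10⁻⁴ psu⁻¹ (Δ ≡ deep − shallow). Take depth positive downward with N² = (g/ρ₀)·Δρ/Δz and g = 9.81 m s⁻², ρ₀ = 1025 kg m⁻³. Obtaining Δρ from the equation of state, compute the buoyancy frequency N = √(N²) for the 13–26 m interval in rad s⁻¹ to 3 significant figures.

0.0302 rad s⁻¹

ΔT = +4.2 K, ΔS = +2.75 psu (deep − shallow).
Δρ/ρ₀ = −αΔT + βΔS = -7.98 × 10⁻⁴ + 2.0075 × 10⁻³ = 1.2095 × 10⁻³, so Δρ ≈ 1.240 kg m⁻³.
N² = (g/ρ₀)·Δρ/Δz = g·(Δρ/ρ₀)/Δz = 9.81 × 1.2095 × 10⁻³ / 13 = 9.1271 × 10⁻⁴ s⁻².
N = √(9.1271 × 10⁻⁴) = 0.030211 rad s⁻¹ ≈ 0.0302 rad s⁻¹.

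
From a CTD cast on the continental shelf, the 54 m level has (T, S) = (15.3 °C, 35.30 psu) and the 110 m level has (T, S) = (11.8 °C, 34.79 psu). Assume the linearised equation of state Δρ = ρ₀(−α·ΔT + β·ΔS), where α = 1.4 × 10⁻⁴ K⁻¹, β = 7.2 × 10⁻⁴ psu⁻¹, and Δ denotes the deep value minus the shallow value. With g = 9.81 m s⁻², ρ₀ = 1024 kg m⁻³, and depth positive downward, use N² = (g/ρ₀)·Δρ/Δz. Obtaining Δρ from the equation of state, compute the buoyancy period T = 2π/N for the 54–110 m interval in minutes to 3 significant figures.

22.6 min

ΔT = -3.5 K, ΔS = -0.51 psu (deep − shallow).
Δρ/ρ₀ = −αΔT + βΔS = 4.90 × 10⁻⁴ − 3.672 × 10⁻⁴ = 1.228 × 10⁻⁴, so Δρ ≈ 0.1257 kg m⁻³.
N² = (g/ρ₀)·Δρ/Δz = g·(Δρ/ρ₀)/Δz = 9.81 × 1.228 × 10⁻⁴ / 56 = 2.1512 × 10⁻⁵ s⁻².
N = √(2.1512 × 10⁻⁵) = 4.6381 × 10⁻³ rad s⁻¹ → T = 2π/N = 1.3547 × 10³ s = 22.578 min ≈ 22.6 min.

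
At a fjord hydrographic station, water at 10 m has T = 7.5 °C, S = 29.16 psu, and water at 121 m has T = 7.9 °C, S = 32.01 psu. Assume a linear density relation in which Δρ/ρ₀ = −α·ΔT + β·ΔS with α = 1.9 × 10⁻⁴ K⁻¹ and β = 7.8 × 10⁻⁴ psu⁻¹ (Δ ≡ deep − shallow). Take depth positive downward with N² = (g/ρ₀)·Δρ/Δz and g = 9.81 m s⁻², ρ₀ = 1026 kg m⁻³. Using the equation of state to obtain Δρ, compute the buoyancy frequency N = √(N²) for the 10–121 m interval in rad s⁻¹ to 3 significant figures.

ΔT = +0.4 K, ΔS = +2.85 psu (deep − shallow).
Δρ/ρ₀ = −αΔT + βΔS = -7.60 × 10⁻⁵ + 2.223 × 10⁻³ = 2.147 × 10⁻³, so Δρ ≈ 2.203 kg m⁻³.
N² = (g/ρ₀)·Δρ/Δz = g·(Δρ/ρ₀)/Δz = 9.81 × 2.147 × 10⁻³ / 111 = 1.8975 × 10⁻⁴ s⁻².
N = √(1.8975 × 10⁻⁴) = 0.013775 rad s⁻¹ ≈ 0.0138 rad s⁻¹.

0.0138 rad s⁻¹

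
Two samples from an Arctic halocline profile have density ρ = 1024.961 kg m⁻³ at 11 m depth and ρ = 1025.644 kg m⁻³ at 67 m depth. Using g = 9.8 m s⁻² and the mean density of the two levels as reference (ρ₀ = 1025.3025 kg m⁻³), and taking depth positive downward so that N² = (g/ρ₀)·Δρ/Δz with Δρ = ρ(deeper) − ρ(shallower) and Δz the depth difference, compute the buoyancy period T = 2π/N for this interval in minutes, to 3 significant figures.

Δρ = 1025.644 − 1024.961 = 0.683 kg m⁻³ over Δz = 67 − 11 = 56 m.
N² = (9.8/1025.3025) × (0.683/56) = 1.1658 × 10⁻⁴ s⁻².
N = √(1.1658 × 10⁻⁴) = 0.010797 rad s⁻¹, so T = 2π/N = 581.94 s = 9.6990 min ≈ 9.70 min.

9.70 min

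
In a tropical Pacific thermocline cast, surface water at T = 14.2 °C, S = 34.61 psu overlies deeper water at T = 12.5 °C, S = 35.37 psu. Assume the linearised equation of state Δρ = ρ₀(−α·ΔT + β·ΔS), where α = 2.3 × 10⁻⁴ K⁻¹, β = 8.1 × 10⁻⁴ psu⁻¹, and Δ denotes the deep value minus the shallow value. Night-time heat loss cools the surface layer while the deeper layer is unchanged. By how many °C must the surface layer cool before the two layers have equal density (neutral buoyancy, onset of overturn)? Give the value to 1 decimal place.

4.4 °C

Neutral buoyancy requires Δρ = 0, i.e. −α(T_deep − T_surf′) + β(S_deep − S_surf) = 0.
T_surf′ = T_deep − (β/α)·ΔS = 12.5 − (8.1 × 10⁻⁴/2.3 × 10⁻⁴)·(+0.76) = 9.823 °C.
Cooling required: 14.2 − (9.823) = 4.377 °C.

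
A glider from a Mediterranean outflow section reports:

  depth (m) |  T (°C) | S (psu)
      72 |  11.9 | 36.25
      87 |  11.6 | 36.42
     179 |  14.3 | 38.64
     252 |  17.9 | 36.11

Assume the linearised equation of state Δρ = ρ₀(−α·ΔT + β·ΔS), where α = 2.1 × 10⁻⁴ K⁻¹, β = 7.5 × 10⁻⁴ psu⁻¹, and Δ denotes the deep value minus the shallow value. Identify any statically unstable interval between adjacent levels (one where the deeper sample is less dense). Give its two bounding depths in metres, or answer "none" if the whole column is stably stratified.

179–252 m

Evaluate Δρ/ρ₀ = −αΔT + βΔS across each adjacent pair:
  72–87 m: −αΔT+βΔS = −(2.1 × 10⁻⁴)(-0.3)+(7.5 × 10⁻⁴)(+0.17) = 1.9 × 10⁻⁴ → stable
  87–179 m: −αΔT+βΔS = −(2.1 × 10⁻⁴)(+2.7)+(7.5 × 10⁻⁴)(+2.22) = 1.1 × 10⁻³ → stable
  179–252 m: −αΔT+βΔS = −(2.1 × 10⁻⁴)(+3.6)+(7.5 × 10⁻⁴)(-2.53) = -2.7 × 10⁻³ → UNSTABLE
The 179–252 m interval has Δρ < 0: lighter water underlies denser water.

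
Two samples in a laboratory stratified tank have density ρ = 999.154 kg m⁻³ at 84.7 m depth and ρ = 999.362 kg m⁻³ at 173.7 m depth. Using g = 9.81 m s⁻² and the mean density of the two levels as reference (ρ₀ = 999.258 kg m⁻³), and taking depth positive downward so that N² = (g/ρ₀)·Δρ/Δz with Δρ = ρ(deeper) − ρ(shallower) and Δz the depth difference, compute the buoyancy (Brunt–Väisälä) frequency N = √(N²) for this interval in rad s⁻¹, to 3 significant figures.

4.79 × 10⁻³ rad s⁻¹

Δρ = 999.362 − 999.154 = 0.208 kg m⁻³ over Δz = 173.7 − 84.7 = 89 m.
N² = (9.81/999.258) × (0.208/89) = 2.2944 × 10⁻⁵ s⁻².
N = √(2.2944 × 10⁻⁵) = 4.7900 × 10⁻³ rad s⁻¹ ≈ 4.79 × 10⁻³ rad s⁻¹.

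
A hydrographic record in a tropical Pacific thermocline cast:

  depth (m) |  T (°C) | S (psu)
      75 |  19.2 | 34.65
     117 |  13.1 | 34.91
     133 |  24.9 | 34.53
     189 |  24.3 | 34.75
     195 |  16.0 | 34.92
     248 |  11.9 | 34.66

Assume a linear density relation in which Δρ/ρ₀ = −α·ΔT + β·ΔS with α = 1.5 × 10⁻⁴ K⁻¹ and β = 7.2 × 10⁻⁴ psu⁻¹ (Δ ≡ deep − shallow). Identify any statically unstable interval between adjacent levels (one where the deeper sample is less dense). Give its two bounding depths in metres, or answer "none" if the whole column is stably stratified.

117–133 m

Evaluate Δρ/ρ₀ = −αΔT + βΔS across each adjacent pair:
  75–117 m: −αΔT+βΔS = −(1.5 × 10⁻⁴)(-6.1)+(7.2 × 10⁻⁴)(+0.26) = 1.1 × 10⁻³ → stable
  117–133 m: −αΔT+βΔS = −(1.5 × 10⁻⁴)(+11.8)+(7.2 × 10⁻⁴)(-0.38) = -2.0 × 10⁻³ → UNSTABLE
  133–189 m: −αΔT+βΔS = −(1.5 × 10⁻⁴)(-0.6)+(7.2 × 10⁻⁴)(+0.22) = 2.5 × 10⁻⁴ → stable
  189–195 m: −αΔT+βΔS = −(1.5 × 10⁻⁴)(-8.3)+(7.2 × 10⁻⁴)(+0.17) = 1.4 × 10⁻³ → stable
  195–248 m: −αΔT+βΔS = −(1.5 × 10⁻⁴)(-4.1)+(7.2 × 10⁻⁴)(-0.26) = 4.3 × 10⁻⁴ → stable
The 117–133 m interval has Δρ < 0: lighter water underlies denser water.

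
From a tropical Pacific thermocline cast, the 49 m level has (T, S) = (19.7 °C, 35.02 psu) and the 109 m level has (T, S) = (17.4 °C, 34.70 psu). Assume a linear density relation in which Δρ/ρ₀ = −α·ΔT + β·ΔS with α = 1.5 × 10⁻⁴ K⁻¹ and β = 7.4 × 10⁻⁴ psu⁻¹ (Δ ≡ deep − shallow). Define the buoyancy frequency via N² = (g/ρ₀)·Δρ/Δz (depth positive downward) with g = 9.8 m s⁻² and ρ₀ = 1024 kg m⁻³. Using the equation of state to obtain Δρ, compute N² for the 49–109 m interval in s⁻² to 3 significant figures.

ΔT = -2.3 K, ΔS = -0.32 psu (deep − shallow).
Δρ/ρ₀ = −αΔT + βΔS = 3.45 × 10⁻⁴ − 2.368 × 10⁻⁴ = 1.082 × 10⁻⁴, so Δρ ≈ 0.1108 kg m⁻³.
N² = (g/ρ₀)·Δρ/Δz = g·(Δρ/ρ₀)/Δz = 9.8 × 1.082 × 10⁻⁴ / 60 = 1.7673 × 10⁻⁵ s⁻² ≈ 1.77 × 10⁻⁵ s⁻².

1.77 × 10⁻⁵ s⁻²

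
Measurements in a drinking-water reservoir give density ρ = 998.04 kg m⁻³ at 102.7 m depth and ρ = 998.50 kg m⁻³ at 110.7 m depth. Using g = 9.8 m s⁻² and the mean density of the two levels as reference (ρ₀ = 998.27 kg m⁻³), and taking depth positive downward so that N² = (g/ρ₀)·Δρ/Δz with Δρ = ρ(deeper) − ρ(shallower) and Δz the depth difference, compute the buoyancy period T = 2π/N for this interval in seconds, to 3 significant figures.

Δρ = 998.50 − 998.04 = 0.46 kg m⁻³ over Δz = 110.7 − 102.7 = 8 m.
N² = (9.8/998.27) × (0.46/8) = 5.6448 × 10⁻⁴ s⁻².
N = √(5.6448 × 10⁻⁴) = 0.023759 rad s⁻¹, so T = 2π/N = 264.45 s ≈ 264 s.

264 s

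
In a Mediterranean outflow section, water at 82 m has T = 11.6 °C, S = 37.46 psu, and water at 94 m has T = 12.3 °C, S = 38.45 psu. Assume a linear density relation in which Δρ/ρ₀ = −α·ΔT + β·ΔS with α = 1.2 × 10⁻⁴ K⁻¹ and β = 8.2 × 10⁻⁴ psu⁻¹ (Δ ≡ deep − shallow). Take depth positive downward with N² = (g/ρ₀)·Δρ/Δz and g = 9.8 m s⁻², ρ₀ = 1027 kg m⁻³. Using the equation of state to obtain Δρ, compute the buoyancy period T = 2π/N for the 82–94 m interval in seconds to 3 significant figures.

258 s

ΔT = +0.7 K, ΔS = +0.99 psu (deep − shallow).
Δρ/ρ₀ = −αΔT + βΔS = -8.40 × 10⁻⁵ + 8.118 × 10⁻⁴ = 7.278 × 10⁻⁴, so Δρ ≈ 0.7475 kg m⁻³.
N² = (g/ρ₀)·Δρ/Δz = g·(Δρ/ρ₀)/Δz = 9.8 × 7.278 × 10⁻⁴ / 12 = 5.9437 × 10⁻⁴ s⁻².
N = √(5.9437 × 10⁻⁴) = 0.024380 rad s⁻¹ → T = 2π/N = 257.72 s ≈ 258 s.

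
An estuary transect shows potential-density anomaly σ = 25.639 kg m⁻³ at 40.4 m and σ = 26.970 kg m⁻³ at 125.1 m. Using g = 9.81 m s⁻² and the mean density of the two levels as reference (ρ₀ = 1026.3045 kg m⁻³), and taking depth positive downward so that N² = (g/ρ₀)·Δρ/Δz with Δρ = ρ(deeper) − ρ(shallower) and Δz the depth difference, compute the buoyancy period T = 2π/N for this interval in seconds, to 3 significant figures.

Δρ = 1026.970 − 1025.639 = 1.331 kg m⁻³ over Δz = 125.1 − 40.4 = 84.7 m.
N² = (9.81/1026.3045) × (1.331/84.7) = 1.5021 × 10⁻⁴ s⁻².
N = √(1.5021 × 10⁻⁴) = 0.012256 rad s⁻¹, so T = 2π/N = 512.66 s ≈ 513 s.

513 s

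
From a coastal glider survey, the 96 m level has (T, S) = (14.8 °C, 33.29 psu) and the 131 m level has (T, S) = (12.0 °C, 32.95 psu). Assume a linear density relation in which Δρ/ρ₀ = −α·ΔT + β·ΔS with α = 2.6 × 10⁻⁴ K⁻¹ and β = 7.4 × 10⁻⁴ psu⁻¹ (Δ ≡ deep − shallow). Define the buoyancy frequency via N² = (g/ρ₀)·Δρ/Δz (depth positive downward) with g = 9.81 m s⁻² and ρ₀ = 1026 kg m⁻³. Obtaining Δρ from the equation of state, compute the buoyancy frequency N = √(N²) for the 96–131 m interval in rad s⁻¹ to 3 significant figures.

0.0116 rad s⁻¹

ΔT = -2.8 K, ΔS = -0.34 psu (deep − shallow).
Δρ/ρ₀ = −αΔT + βΔS = 7.28 × 10⁻⁴ − 2.516 × 10⁻⁴ = 4.764 × 10⁻⁴, so Δρ ≈ 0.4888 kg m⁻³.
N² = (g/ρ₀)·Δρ/Δz = g·(Δρ/ρ₀)/Δz = 9.81 × 4.764 × 10⁻⁴ / 35 = 1.3353 × 10⁻⁴ s⁻².
N = √(1.3353 × 10⁻⁴) = 0.011556 rad s⁻¹ ≈ 0.0116 rad s⁻¹.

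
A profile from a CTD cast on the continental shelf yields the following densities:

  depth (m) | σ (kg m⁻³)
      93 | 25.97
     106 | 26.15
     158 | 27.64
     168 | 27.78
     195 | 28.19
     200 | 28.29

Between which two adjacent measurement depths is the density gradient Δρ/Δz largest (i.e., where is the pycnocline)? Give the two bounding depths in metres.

106–158 m

Compute the density gradient over each adjacent pair:
  93–106 m: Δρ/Δz = 0.18/13 = 0.014 kg m⁻⁴
  106–158 m: Δρ/Δz = 1.49/52 = 0.029 kg m⁻⁴
  158–168 m: Δρ/Δz = 0.14/10 = 0.014 kg m⁻⁴
  168–195 m: Δρ/Δz = 0.41/27 = 0.015 kg m⁻⁴
  195–200 m: Δρ/Δz = 0.10/5 = 0.020 kg m⁻⁴
The largest gradient is in the 106–158 m interval — the pycnocline.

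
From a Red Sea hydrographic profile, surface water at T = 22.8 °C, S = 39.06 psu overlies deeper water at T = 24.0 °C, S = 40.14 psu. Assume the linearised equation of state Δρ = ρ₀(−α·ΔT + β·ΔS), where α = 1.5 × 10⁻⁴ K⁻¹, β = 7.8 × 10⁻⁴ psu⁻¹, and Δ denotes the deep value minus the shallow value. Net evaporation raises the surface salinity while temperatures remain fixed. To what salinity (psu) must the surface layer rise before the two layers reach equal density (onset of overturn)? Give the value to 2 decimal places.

Neutral buoyancy requires −α(T_deep − T_surf) + β(S_deep − S_surf′) = 0.
S_surf′ = S_deep − (α/β)·ΔT = 40.14 − (1.5 × 10⁻⁴/7.8 × 10⁻⁴)·(+1.2) = 39.9092 psu.
Increase required: 39.9092 − 39.06 = 0.8492 psu.

39.91 psu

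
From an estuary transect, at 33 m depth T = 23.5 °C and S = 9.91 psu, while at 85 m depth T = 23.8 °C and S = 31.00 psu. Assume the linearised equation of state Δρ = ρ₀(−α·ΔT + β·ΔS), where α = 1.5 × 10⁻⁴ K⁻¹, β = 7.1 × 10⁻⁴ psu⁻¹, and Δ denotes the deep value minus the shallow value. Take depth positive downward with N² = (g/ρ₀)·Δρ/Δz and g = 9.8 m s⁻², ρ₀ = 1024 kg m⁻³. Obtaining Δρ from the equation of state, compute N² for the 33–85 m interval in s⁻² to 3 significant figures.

ΔT = +0.3 K, ΔS = +21.09 psu (deep − shallow).
Δρ/ρ₀ = −αΔT + βΔS = -4.50 × 10⁻⁵ + 0.0149739 = 0.0149289, so Δρ ≈ 15.29 kg m⁻³.
N² = (g/ρ₀)·Δρ/Δz = g·(Δρ/ρ₀)/Δz = 9.8 × 0.0149289 / 52 = 2.8135 × 10⁻³ s⁻² ≈ 2.81 × 10⁻³ s⁻².

2.81 × 10⁻³ s⁻²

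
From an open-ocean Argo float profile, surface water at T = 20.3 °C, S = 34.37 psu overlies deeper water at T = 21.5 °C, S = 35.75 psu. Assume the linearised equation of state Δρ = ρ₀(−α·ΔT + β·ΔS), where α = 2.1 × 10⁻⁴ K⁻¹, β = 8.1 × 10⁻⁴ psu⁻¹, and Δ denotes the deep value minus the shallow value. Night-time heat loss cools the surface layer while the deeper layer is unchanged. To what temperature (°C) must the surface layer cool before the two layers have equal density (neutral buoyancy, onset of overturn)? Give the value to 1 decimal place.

16.2 °C

Neutral buoyancy requires Δρ = 0, i.e. −α(T_deep − T_surf′) + β(S_deep − S_surf) = 0.
T_surf′ = T_deep − (β/α)·ΔS = 21.5 − (8.1 × 10⁻⁴/2.1 × 10⁻⁴)·(+1.38) = 16.177 °C.
Cooling required: 20.3 − (16.177) = 4.123 °C.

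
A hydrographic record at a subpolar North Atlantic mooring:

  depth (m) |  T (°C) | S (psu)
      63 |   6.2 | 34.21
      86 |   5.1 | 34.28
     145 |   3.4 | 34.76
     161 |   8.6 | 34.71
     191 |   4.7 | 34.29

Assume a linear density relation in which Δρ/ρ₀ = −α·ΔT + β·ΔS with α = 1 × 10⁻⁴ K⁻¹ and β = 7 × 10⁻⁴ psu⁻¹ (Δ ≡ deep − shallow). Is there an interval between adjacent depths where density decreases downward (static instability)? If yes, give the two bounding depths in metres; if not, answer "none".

145–161 m

Evaluate Δρ/ρ₀ = −αΔT + βΔS across each adjacent pair:
  63–86 m: −αΔT+βΔS = −(1 × 10⁻⁴)(-1.1)+(7 × 10⁻⁴)(+0.07) = 1.6 × 10⁻⁴ → stable
  86–145 m: −αΔT+βΔS = −(1 × 10⁻⁴)(-1.7)+(7 × 10⁻⁴)(+0.48) = 5.1 × 10⁻⁴ → stable
  145–161 m: −αΔT+βΔS = −(1 × 10⁻⁴)(+5.2)+(7 × 10⁻⁴)(-0.05) = -5.6 × 10⁻⁴ → UNSTABLE
  161–191 m: −αΔT+βΔS = −(1 × 10⁻⁴)(-3.9)+(7 × 10⁻⁴)(-0.42) = 9.6 × 10⁻⁵ → stable
The 145–161 m interval has Δρ < 0: lighter water underlies denser water.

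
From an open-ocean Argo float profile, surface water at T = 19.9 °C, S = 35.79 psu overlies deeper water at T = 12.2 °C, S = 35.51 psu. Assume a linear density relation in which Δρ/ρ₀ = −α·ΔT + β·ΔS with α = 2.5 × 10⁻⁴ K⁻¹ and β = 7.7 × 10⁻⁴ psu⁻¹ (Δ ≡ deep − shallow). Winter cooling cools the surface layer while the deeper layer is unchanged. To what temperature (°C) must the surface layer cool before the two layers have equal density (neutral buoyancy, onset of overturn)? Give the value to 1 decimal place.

Neutral buoyancy requires Δρ = 0, i.e. −α(T_deep − T_surf′) + β(S_deep − S_surf) = 0.
T_surf′ = T_deep − (β/α)·ΔS = 12.2 − (7.7 × 10⁻⁴/2.5 × 10⁻⁴)·(-0.28) = 13.062 °C.
Cooling required: 19.9 − (13.062) = 6.838 °C.

13.1 °C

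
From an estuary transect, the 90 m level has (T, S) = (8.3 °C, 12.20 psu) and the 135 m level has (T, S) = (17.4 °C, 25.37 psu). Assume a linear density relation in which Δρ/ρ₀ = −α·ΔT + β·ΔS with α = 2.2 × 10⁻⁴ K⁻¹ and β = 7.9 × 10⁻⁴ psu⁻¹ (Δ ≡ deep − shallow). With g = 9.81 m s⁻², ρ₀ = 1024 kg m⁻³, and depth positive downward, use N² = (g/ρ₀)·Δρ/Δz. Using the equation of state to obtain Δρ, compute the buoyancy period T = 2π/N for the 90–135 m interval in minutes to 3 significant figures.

ΔT = +9.1 K, ΔS = +13.17 psu (deep − shallow).
Δρ/ρ₀ = −αΔT + βΔS = -2.002 × 10⁻³ + 0.0104043 = 8.4023 × 10⁻³, so Δρ ≈ 8.604 kg m⁻³.
N² = (g/ρ₀)·Δρ/Δz = g·(Δρ/ρ₀)/Δz = 9.81 × 8.4023 × 10⁻³ / 45 = 1.8317 × 10⁻³ s⁻².
N = √(1.8317 × 10⁻³) = 0.042798 rad s⁻¹ → T = 2π/N = 146.81 s = 2.4468 min ≈ 2.45 min.

2.45 min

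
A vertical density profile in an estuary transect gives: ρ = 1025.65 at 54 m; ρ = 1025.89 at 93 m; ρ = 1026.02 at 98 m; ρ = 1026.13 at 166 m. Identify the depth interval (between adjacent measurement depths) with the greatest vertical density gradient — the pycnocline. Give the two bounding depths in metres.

93–98 m

Compute the density gradient over each adjacent pair:
  54–93 m: Δρ/Δz = 0.24/39 = 6.2 × 10⁻³ kg m⁻⁴
  93–98 m: Δρ/Δz = 0.13/5 = 0.026 kg m⁻⁴
  98–166 m: Δρ/Δz = 0.11/68 = 1.6 × 10⁻³ kg m⁻⁴
The largest gradient is in the 93–98 m interval — the pycnocline.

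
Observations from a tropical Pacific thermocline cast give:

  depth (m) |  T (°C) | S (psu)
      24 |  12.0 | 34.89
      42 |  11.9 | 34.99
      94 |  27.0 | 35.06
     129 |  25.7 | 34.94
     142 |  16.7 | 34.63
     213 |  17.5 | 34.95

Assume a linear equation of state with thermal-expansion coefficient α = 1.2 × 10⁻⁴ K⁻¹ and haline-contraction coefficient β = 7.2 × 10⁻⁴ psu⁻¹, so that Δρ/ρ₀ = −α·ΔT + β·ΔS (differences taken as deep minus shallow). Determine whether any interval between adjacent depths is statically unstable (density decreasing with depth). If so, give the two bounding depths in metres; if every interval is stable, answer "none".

Evaluate Δρ/ρ₀ = −αΔT + βΔS across each adjacent pair:
  24–42 m: −αΔT+βΔS = −(1.2 × 10⁻⁴)(-0.1)+(7.2 × 10⁻⁴)(+0.10) = 8.4 × 10⁻⁵ → stable
  42–94 m: −αΔT+βΔS = −(1.2 × 10⁻⁴)(+15.1)+(7.2 × 10⁻⁴)(+0.07) = -1.8 × 10⁻³ → UNSTABLE
  94–129 m: −αΔT+βΔS = −(1.2 × 10⁻⁴)(-1.3)+(7.2 × 10⁻⁴)(-0.12) = 7.0 × 10⁻⁵ → stable
  129–142 m: −αΔT+βΔS = −(1.2 × 10⁻⁴)(-9.0)+(7.2 × 10⁻⁴)(-0.31) = 8.6 × 10⁻⁴ → stable
  142–213 m: −αΔT+βΔS = −(1.2 × 10⁻⁴)(+0.8)+(7.2 × 10⁻⁴)(+0.32) = 1.3 × 10⁻⁴ → stable
The 42–94 m interval has Δρ < 0: lighter water underlies denser water.

42–94 m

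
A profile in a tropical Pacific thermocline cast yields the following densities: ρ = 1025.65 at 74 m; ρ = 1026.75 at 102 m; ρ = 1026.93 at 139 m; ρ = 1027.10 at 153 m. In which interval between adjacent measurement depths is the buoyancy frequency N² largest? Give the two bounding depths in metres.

Compute the density gradient over each adjacent pair:
  74–102 m: Δρ/Δz = 1.10/28 = 0.039 kg m⁻⁴
  102–139 m: Δρ/Δz = 0.18/37 = 4.9 × 10⁻³ kg m⁻⁴
  139–153 m: Δρ/Δz = 0.17/14 = 0.012 kg m⁻⁴
The largest gradient is in the 74–102 m interval — the pycnocline.

74–102 m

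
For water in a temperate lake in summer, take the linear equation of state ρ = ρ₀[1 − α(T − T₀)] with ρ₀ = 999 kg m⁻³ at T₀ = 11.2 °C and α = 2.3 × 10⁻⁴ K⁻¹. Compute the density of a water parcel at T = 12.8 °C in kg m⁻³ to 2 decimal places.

T − T₀ = +1.6 K.
Bracket = 1 − α·(+1.6) = 1 + (-3.68 × 10⁻⁴) = 0.9996320.
ρ = 999 × 0.9996320 = 998.63 kg m⁻³.

998.63 kg m⁻³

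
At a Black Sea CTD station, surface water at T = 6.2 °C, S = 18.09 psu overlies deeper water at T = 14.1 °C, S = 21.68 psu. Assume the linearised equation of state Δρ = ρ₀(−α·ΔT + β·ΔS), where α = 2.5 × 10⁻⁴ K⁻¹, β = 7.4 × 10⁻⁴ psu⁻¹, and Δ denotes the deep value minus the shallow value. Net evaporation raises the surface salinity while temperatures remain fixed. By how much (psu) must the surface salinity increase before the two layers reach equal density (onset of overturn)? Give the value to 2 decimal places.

0.92 psu

Neutral buoyancy requires −α(T_deep − T_surf) + β(S_deep − S_surf′) = 0.
S_surf′ = S_deep − (α/β)·ΔT = 21.68 − (2.5 × 10⁻⁴/7.4 × 10⁻⁴)·(+7.9) = 19.0111 psu.
Increase required: 19.0111 − 18.09 = 0.9211 psu.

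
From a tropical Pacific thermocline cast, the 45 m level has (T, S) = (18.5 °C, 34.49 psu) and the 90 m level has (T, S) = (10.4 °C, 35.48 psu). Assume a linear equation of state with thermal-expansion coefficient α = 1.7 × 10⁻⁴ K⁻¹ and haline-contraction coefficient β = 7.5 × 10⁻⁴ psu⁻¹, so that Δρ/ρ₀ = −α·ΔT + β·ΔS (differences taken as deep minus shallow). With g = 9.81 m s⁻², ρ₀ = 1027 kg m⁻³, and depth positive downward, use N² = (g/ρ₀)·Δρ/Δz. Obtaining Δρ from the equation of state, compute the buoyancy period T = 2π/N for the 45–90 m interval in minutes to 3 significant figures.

4.87 min

ΔT = -8.1 K, ΔS = +0.99 psu (deep − shallow).
Δρ/ρ₀ = −αΔT + βΔS = 1.377 × 10⁻³ + 7.425 × 10⁻⁴ = 2.1195 × 10⁻³, so Δρ ≈ 2.177 kg m⁻³.
N² = (g/ρ₀)·Δρ/Δz = g·(Δρ/ρ₀)/Δz = 9.81 × 2.1195 × 10⁻³ / 45 = 4.6205 × 10⁻⁴ s⁻².
N = √(4.6205 × 10⁻⁴) = 0.021495 rad s⁻¹ → T = 2π/N = 292.31 s = 4.8718 min ≈ 4.87 min.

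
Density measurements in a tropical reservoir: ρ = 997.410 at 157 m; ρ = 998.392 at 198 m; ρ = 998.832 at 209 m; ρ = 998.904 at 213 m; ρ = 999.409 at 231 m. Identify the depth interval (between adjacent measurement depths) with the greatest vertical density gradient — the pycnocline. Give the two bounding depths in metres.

198–209 m

Compute the density gradient over each adjacent pair:
  157–198 m: Δρ/Δz = 0.982/41 = 0.024 kg m⁻⁴
  198–209 m: Δρ/Δz = 0.440/11 = 0.040 kg m⁻⁴
  209–213 m: Δρ/Δz = 0.072/4 = 0.018 kg m⁻⁴
  213–231 m: Δρ/Δz = 0.505/18 = 0.028 kg m⁻⁴
The largest gradient is in the 198–209 m interval — the pycnocline.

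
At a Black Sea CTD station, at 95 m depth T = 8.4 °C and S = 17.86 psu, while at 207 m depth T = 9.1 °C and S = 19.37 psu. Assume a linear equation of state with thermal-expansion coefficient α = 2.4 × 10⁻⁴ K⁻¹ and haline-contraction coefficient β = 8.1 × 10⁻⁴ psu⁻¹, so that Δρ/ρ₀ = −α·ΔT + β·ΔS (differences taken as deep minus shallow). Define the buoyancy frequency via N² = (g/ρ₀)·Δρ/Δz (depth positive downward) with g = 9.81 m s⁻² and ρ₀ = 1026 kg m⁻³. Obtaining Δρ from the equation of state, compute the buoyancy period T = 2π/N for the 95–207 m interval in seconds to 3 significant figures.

ΔT = +0.7 K, ΔS = +1.51 psu (deep − shallow).
Δρ/ρ₀ = −αΔT + βΔS = -1.68 × 10⁻⁴ + 1.2231 × 10⁻³ = 1.0551 × 10⁻³, so Δρ ≈ 1.083 kg m⁻³.
N² = (g/ρ₀)·Δρ/Δz = g·(Δρ/ρ₀)/Δz = 9.81 × 1.0551 × 10⁻³ / 112 = 9.2415 × 10⁻⁵ s⁻².
N = √(9.2415 × 10⁻⁵) = 9.6133 × 10⁻³ rad s⁻¹ → T = 2π/N = 653.59 s ≈ 654 s.

654 s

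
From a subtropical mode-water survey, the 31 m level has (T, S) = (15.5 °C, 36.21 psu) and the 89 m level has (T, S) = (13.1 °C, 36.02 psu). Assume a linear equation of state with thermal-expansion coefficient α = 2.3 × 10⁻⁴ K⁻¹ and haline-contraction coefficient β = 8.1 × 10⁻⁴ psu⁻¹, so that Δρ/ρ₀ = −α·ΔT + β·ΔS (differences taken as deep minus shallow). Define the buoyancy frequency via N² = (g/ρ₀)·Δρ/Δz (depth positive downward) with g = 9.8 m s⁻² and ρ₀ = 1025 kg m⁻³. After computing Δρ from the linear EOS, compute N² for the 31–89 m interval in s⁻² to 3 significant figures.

ΔT = -2.4 K, ΔS = -0.19 psu (deep − shallow).
Δρ/ρ₀ = −αΔT + βΔS = 5.52 × 10⁻⁴ − 1.539 × 10⁻⁴ = 3.981 × 10⁻⁴, so Δρ ≈ 0.4081 kg m⁻³.
N² = (g/ρ₀)·Δρ/Δz = g·(Δρ/ρ₀)/Δz = 9.8 × 3.981 × 10⁻⁴ / 58 = 6.7265 × 10⁻⁵ s⁻² ≈ 6.73 × 10⁻⁵ s⁻².

6.73 × 10⁻⁵ s⁻²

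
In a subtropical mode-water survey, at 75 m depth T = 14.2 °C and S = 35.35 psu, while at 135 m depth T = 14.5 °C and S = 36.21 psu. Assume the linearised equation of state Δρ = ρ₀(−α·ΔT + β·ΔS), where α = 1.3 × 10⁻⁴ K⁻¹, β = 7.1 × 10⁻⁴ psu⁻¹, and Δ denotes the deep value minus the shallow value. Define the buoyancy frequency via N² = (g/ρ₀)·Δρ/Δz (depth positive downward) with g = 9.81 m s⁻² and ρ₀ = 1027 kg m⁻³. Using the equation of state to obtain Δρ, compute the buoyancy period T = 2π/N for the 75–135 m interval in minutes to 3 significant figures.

ΔT = +0.3 K, ΔS = +0.86 psu (deep − shallow).
Δρ/ρ₀ = −αΔT + βΔS = -3.90 × 10⁻⁵ + 6.106 × 10⁻⁴ = 5.716 × 10⁻⁴, so Δρ ≈ 0.5870 kg m⁻³.
N² = (g/ρ₀)·Δρ/Δz = g·(Δρ/ρ₀)/Δz = 9.81 × 5.716 × 10⁻⁴ / 60 = 9.3457 × 10⁻⁵ s⁻².
N = √(9.3457 × 10⁻⁵) = 9.6673 × 10⁻³ rad s⁻¹ → T = 2π/N = 649.94 s = 10.832 min ≈ 10.8 min.

10.8 min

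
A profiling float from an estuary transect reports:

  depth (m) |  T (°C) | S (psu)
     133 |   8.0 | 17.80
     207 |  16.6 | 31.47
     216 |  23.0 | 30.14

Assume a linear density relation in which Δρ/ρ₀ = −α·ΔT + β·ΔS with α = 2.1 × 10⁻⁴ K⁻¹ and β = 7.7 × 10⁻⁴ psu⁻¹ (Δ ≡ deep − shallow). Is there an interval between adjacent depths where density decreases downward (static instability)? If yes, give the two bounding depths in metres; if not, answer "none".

207–216 m

Evaluate Δρ/ρ₀ = −αΔT + βΔS across each adjacent pair:
  133–207 m: −αΔT+βΔS = −(2.1 × 10⁻⁴)(+8.6)+(7.7 × 10⁻⁴)(+13.67) = 8.7 × 10⁻³ → stable
  207–216 m: −αΔT+βΔS = −(2.1 × 10⁻⁴)(+6.4)+(7.7 × 10⁻⁴)(-1.33) = -2.4 × 10⁻³ → UNSTABLE
The 207–216 m interval has Δρ < 0: lighter water underlies denser water.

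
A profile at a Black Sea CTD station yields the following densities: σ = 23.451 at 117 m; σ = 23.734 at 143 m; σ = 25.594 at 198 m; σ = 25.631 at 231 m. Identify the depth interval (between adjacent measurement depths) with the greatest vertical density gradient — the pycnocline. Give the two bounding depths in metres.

Compute the density gradient over each adjacent pair:
  117–143 m: Δρ/Δz = 0.283/26 = 0.011 kg m⁻⁴
  143–198 m: Δρ/Δz = 1.860/55 = 0.034 kg m⁻⁴
  198–231 m: Δρ/Δz = 0.037/33 = 1.1 × 10⁻³ kg m⁻⁴
The largest gradient is in the 143–198 m interval — the pycnocline.

143–198 m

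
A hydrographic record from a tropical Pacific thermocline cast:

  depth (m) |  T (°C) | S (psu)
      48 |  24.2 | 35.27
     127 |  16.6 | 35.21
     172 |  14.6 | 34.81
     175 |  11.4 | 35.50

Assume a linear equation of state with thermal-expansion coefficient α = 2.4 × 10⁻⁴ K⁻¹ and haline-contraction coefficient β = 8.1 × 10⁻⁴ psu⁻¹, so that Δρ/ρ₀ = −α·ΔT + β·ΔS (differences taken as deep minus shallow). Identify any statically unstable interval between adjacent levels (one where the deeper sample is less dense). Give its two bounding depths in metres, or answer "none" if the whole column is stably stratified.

Evaluate Δρ/ρ₀ = −αΔT + βΔS across each adjacent pair:
  48–127 m: −αΔT+βΔS = −(2.4 × 10⁻⁴)(-7.6)+(8.1 × 10⁻⁴)(-0.06) = 1.8 × 10⁻³ → stable
  127–172 m: −αΔT+βΔS = −(2.4 × 10⁻⁴)(-2.0)+(8.1 × 10⁻⁴)(-0.40) = 1.6 × 10⁻⁴ → stable
  172–175 m: −αΔT+βΔS = −(2.4 × 10⁻⁴)(-3.2)+(8.1 × 10⁻⁴)(+0.69) = 1.3 × 10⁻³ → stable
Every interval has Δρ > 0: the column is stably stratified throughout.

none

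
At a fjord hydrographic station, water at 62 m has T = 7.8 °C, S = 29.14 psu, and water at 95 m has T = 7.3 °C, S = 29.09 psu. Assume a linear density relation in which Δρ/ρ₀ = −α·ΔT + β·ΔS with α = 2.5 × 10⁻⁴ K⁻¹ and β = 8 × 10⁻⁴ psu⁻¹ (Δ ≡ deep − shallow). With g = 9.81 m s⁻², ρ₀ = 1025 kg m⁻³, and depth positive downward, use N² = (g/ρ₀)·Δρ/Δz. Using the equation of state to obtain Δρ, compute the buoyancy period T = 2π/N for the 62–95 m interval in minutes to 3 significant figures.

20.8 min

ΔT = -0.5 K, ΔS = -0.05 psu (deep − shallow).
Δρ/ρ₀ = −αΔT + βΔS = 1.25 × 10⁻⁴ − 4.00 × 10⁻⁵ = 8.50 × 10⁻⁵, so Δρ ≈ 0.08713 kg m⁻³.
N² = (g/ρ₀)·Δρ/Δz = g·(Δρ/ρ₀)/Δz = 9.81 × 8.50 × 10⁻⁵ / 33 = 2.5268 × 10⁻⁵ s⁻².
N = √(2.5268 × 10⁻⁵) = 5.0267 × 10⁻³ rad s⁻¹ → T = 2π/N = 1.2500 × 10³ s = 20.833 min ≈ 20.8 min.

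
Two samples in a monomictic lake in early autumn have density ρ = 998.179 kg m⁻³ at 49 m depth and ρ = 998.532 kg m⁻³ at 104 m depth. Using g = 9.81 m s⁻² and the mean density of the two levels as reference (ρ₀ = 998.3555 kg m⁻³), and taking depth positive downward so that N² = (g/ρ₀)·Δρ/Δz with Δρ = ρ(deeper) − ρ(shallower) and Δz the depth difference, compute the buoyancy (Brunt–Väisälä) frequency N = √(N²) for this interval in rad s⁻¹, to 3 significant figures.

Δρ = 998.532 − 998.179 = 0.353 kg m⁻³ over Δz = 104 − 49 = 55 m.
N² = (9.81/998.3555) × (0.353/55) = 6.3066 × 10⁻⁵ s⁻².
N = √(6.3066 × 10⁻⁵) = 7.9414 × 10⁻³ rad s⁻¹ ≈ 7.94 × 10⁻³ rad s⁻¹.

7.94 × 10⁻³ rad s⁻¹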